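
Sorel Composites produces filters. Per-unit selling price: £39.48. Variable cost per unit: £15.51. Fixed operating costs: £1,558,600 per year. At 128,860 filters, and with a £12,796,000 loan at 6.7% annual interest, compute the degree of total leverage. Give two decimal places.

4.59

Total contribution margin = 128,860 × £23.97 = £3,088,774.20.
Operating income = contribution − fixed costs = £3,088,774.20 − £1,558,600 = £1,530,174.20. Interest = £857,332.00, so EBIT − I = £672,842.20.
Degree of total leverage = total CM / (EBIT − interest) = £3,088,774.20 / £672,842.20 = 4.5906.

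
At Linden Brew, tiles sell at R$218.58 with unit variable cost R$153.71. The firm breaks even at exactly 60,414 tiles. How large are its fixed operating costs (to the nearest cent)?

R$3,919,056.18

Contribution margin per unit = R$218.58 − R$153.71 = R$64.87.
Since BE = FC / CM, FC = 60,414 × R$64.87 = R$3,919,056.18.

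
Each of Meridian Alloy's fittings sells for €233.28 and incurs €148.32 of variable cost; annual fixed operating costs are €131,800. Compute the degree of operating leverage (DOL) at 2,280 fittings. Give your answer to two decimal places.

3.13

Contribution at this volume is 2,280 × €84.96 = €193,708.80.
EBIT = €193,708.80 − €131,800 = €61,908.80.
So DOL = total CM / EBIT = €193,708.80 / €61,908.80 = 3.1289.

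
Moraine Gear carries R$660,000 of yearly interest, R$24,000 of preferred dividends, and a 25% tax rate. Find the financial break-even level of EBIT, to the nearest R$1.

Grossing the preferred dividend up to pre-tax terms: R$24,000 / (1 − 0.25) = R$32,000.00.
EPS = 0 when EBIT covers interest plus the pre-tax preferred burden: R$660,000 + R$32,000.00 = R$692,000.00.

R$692,000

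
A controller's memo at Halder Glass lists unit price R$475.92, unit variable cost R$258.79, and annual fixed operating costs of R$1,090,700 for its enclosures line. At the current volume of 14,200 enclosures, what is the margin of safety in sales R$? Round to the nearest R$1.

Each unit contributes R$475.92 − R$258.79 = R$217.13. Break-even units = R$1,090,700 ÷ R$217.13 = 5,023.26; break-even revenue = 5,023.26 × R$475.92 = R$2,390,668.93.
Current sales = 14,200 × R$475.92 = R$6,758,064.00.
Margin of safety = R$6,758,064.00 − R$2,390,668.93 = R$4,367,395.

R$4,367,395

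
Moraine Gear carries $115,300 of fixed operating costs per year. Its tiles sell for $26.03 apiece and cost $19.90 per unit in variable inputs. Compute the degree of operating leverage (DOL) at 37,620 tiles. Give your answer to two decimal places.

2.00

Total contribution margin = 37,620 × $6.13 = $230,610.60.
Subtracting fixed costs: EBIT = $230,610.60 − $115,300 = $115,310.60.
DOL = contribution ÷ EBIT = $230,610.60 ÷ $115,310.60 = 1.9999.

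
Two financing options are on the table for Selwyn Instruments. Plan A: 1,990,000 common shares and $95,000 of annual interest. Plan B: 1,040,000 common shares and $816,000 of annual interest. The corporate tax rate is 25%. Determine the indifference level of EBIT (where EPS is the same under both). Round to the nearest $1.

$1,605,305

At indifference, (EBIT − 95,000)(1 − t)/1,990,000 = (EBIT − 816,000)(1 − t)/1,040,000.
The (1 − t) factor cancels: (EBIT − 95,000) × 1,040,000 = (EBIT − 816,000) × 1,990,000.
Solving, EBIT = (816,000·1,990,000 − 95,000·1,040,000) / (1,990,000 − 1,040,000) = 1,525,040,000,000 / 950,000 = 1,605,305.26.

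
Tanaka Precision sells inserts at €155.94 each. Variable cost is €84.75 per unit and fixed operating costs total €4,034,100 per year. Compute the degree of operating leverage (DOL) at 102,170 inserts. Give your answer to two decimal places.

2.25

Total contribution margin = 102,170 × €71.19 = €7,273,482.30.
EBIT = €7,273,482.30 − €4,034,100 = €3,239,382.30.
DOL = contribution ÷ EBIT = €7,273,482.30 ÷ €3,239,382.30 = 2.2453.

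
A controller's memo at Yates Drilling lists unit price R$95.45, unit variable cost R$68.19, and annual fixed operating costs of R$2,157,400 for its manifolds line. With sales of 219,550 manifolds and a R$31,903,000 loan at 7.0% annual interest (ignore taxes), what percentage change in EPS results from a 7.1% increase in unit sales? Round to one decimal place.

+26.7%

Contribution at this volume is 219,550 × R$27.26 = R$5,984,933.00.
EBIT = R$5,984,933.00 − R$2,157,400 = R$3,827,533.00.
After interest of R$2,233,210.00, pre-tax earnings = R$1,594,323.00.
Degree of combined leverage = contribution ÷ (EBIT − I) = R$5,984,933.00 ÷ R$1,594,323.00 = 3.7539.
EPS therefore changes by 3.7539 × (+7.1%) = +26.7%.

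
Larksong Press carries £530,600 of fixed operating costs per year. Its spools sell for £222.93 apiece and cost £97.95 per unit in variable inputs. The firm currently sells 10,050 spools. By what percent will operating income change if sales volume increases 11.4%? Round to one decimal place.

+19.7%

Contribution at this volume is 10,050 × £124.98 = £1,256,049.00.
EBIT = £1,256,049.00 − £530,600 = £725,449.00.
So DOL = total CM / EBIT = £1,256,049.00 / £725,449.00 = 1.7314.
%ΔEBIT = DOL × %ΔSales = 1.7314 × +11.4% = +19.7%.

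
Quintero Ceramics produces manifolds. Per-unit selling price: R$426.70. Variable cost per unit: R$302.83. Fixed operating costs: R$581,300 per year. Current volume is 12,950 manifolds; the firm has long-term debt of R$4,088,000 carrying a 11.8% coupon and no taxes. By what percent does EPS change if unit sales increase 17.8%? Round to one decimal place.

Contribution at this volume is 12,950 × R$123.87 = R$1,604,116.50.
Operating income = contribution − fixed costs = R$1,604,116.50 − R$581,300 = R$1,022,816.50.
Interest = R$482,384.00, so EBIT − I = R$540,432.50.
Degree of combined leverage = contribution ÷ (EBIT − I) = R$1,604,116.50 ÷ R$540,432.50 = 2.9682.
%ΔEPS = DCL × %ΔSales = 2.9682 × +17.8% = +52.8%.

+52.8%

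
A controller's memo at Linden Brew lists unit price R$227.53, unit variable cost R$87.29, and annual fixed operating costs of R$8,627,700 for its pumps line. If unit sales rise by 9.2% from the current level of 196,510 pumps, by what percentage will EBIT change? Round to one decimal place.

Contribution at this volume is 196,510 × R$140.24 = R$27,558,562.40.
Operating income = contribution − fixed costs = R$27,558,562.40 − R$8,627,700 = R$18,930,862.40.
DOL = contribution ÷ EBIT = R$27,558,562.40 ÷ R$18,930,862.40 = 1.4557.
Operating income changes by 1.4557 × +9.2% = +13.4%.

+13.4%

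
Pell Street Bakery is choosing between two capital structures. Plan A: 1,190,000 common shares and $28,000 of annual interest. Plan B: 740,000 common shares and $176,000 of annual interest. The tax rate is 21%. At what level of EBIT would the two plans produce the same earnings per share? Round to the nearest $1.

Set EPS_A = EPS_B: (EBIT − $28,000)(1 − 0.21) ÷ 1,190,000 = (EBIT − $176,000)(1 − 0.21) ÷ 740,000.
The (1 − t) factor cancels: (EBIT − 28,000) × 740,000 = (EBIT − 176,000) × 1,190,000.
EBIT × (1,190,000 − 740,000) = 176,000 × 1,190,000 − 28,000 × 740,000 = 188,720,000,000, so EBIT = 188,720,000,000 ÷ 450,000 = 419,377.78.

$419,378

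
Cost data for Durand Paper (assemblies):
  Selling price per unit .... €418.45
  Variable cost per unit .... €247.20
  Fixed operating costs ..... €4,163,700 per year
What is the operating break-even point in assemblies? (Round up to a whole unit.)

Each unit contributes €418.45 − €247.20 = €171.25.
Break-even Q = €4,163,700 / €171.25 = 24,313.58 → 24,314 assemblies.

24,314 assemblies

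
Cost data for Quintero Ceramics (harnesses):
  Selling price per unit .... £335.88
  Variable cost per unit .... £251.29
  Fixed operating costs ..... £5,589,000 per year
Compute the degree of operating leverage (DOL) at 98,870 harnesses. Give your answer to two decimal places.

3.01

Contribution at this volume is 98,870 × £84.59 = £8,363,413.30.
Subtracting fixed costs: EBIT = £8,363,413.30 − £5,589,000 = £2,774,413.30.
So DOL = total CM / EBIT = £8,363,413.30 / £2,774,413.30 = 3.0145.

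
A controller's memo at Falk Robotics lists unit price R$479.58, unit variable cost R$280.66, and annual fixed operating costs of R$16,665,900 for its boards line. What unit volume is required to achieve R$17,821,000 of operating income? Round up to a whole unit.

Each unit contributes R$479.58 − R$280.66 = R$198.92.
Units = (FC + target) / CM = (R$16,665,900 + R$17,821,000) / R$198.92 = 173,370.70, so 173,371 boards.

173,371 boards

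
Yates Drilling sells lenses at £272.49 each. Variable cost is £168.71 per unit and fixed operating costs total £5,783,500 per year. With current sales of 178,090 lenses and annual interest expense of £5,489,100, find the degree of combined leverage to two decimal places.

At 178,090 units, contribution = 178,090 × £103.78 = £18,482,180.20.
Operating income = contribution − fixed costs = £18,482,180.20 − £5,783,500 = £12,698,680.20. Interest = £5,489,100.00, so EBIT − I = £7,209,580.20.
DCL = contribution ÷ (EBIT − I) = £18,482,180.20 ÷ £7,209,580.20 = 2.5636.

2.56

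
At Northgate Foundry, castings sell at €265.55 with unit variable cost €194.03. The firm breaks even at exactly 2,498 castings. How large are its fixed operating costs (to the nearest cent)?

Contribution margin per unit = €265.55 − €194.03 = €71.52.
Fixed costs = break-even units × CM = 2,498 × €71.52 = €178,656.96.

€178,656.96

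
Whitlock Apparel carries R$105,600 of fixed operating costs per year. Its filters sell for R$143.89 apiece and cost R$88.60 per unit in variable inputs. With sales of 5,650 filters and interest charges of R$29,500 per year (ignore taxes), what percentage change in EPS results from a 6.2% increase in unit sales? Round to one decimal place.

+10.9%

Contribution at this volume is 5,650 × R$55.29 = R$312,388.50.
EBIT = R$312,388.50 − R$105,600 = R$206,788.50.
After interest of R$29,500.00, pre-tax earnings = R$177,288.50.
Degree of combined leverage = contribution ÷ (EBIT − I) = R$312,388.50 ÷ R$177,288.50 = 1.7620.
%ΔEPS = DCL × %ΔSales = 1.7620 × +6.2% = +10.9%.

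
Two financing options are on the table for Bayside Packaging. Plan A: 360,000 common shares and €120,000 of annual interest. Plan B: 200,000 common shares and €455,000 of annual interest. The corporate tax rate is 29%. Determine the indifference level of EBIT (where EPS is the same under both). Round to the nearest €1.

At indifference, (EBIT − 120,000)(1 − t)/360,000 = (EBIT − 455,000)(1 − t)/200,000.
Cancelling (1 − t) and cross-multiplying: 200,000·(EBIT − 120,000) = 360,000·(EBIT − 455,000).
EBIT × (360,000 − 200,000) = 455,000 × 360,000 − 120,000 × 200,000 = 139,800,000,000, so EBIT = 139,800,000,000 ÷ 160,000 = 873,750.00.

€873,750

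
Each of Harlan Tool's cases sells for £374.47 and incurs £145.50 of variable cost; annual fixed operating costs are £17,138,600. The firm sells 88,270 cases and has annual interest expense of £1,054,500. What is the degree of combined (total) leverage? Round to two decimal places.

Total contribution margin = 88,270 × £228.97 = £20,211,181.90.
Operating income = contribution − fixed costs = £20,211,181.90 − £17,138,600 = £3,072,581.90. Interest = £1,054,500.00, so EBIT − I = £2,018,081.90.
Degree of total leverage = total CM / (EBIT − interest) = £20,211,181.90 / £2,018,081.90 = 10.0150.

10.02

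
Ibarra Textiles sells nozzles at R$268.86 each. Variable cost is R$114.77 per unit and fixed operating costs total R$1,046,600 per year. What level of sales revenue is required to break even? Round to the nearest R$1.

R$1,826,133

Contribution margin per unit = R$268.86 − R$114.77 = R$154.09, a CM ratio of R$154.09 ÷ R$268.86 = 0.5731.
Break-even revenue = fixed costs × price ÷ CM = R$1,046,600 × R$268.86 ÷ R$154.09 = R$1,826,133.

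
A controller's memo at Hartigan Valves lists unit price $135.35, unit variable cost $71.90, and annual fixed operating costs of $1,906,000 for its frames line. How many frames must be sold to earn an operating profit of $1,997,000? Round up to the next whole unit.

61,514 frames

Unit CM = price − variable cost = $135.35 − $71.90 = $63.45.
Required volume = (fixed costs + target profit) ÷ CM = ($1,906,000 + $1,997,000) ÷ $63.45 = 61,513.00, so 61,514 frames.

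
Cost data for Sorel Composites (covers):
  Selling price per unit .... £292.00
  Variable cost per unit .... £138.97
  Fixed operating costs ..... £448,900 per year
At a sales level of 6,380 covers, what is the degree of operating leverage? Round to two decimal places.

Total contribution margin = 6,380 × £153.03 = £976,331.40.
Operating income = contribution − fixed costs = £976,331.40 − £448,900 = £527,431.40.
DOL = contribution ÷ EBIT = £976,331.40 ÷ £527,431.40 = 1.8511.

1.85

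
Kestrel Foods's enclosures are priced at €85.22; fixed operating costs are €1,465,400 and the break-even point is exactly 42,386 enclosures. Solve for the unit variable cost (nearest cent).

At break-even, FC = Q × (P − VC), so P − VC = €1,465,400 ÷ 42,386 = €34.5727.
Hence VC = price − CM = €85.22 − €34.5727 = €50.65.

€50.65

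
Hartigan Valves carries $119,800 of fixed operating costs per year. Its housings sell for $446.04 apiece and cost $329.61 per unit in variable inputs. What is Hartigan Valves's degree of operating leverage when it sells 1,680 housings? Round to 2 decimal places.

2.58

At 1,680 units, contribution = 1,680 × $116.43 = $195,602.40.
EBIT = $195,602.40 − $119,800 = $75,802.40.
Degree of operating leverage = $195,602.40 / $75,802.40 = 2.5804.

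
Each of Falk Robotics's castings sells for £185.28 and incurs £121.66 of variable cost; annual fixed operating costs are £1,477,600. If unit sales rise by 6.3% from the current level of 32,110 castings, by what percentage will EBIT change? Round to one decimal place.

Total contribution margin = 32,110 × £63.62 = £2,042,838.20.
Operating income = contribution − fixed costs = £2,042,838.20 − £1,477,600 = £565,238.20.
Degree of operating leverage = £2,042,838.20 / £565,238.20 = 3.6141.
%ΔEBIT = DOL × %ΔSales = 3.6141 × +6.3% = +22.8%.

+22.8%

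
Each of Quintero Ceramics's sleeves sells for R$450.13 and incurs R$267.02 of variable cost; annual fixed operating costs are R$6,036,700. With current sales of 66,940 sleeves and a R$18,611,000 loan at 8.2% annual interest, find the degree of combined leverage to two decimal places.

2.61

At 66,940 units, contribution = 66,940 × R$183.11 = R$12,257,383.40.
Operating income = contribution − fixed costs = R$12,257,383.40 − R$6,036,700 = R$6,220,683.40. Interest = R$1,526,102.00.
DOL = R$12,257,383.40 ÷ R$6,220,683.40 = 1.9704; DFL = R$6,220,683.40 ÷ R$4,694,581.40 = 1.3251.
Combined leverage = 1.9704 × 1.3251 = 2.6110.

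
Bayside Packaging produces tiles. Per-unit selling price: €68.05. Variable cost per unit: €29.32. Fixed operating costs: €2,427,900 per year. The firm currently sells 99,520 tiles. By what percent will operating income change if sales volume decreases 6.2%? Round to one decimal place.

-16.8%

At 99,520 units, contribution = 99,520 × €38.73 = €3,854,409.60.
Operating income = contribution − fixed costs = €3,854,409.60 − €2,427,900 = €1,426,509.60.
DOL = contribution ÷ EBIT = €3,854,409.60 ÷ €1,426,509.60 = 2.7020.
So EBIT moves 2.7020 × (-6.2%) = -16.8%.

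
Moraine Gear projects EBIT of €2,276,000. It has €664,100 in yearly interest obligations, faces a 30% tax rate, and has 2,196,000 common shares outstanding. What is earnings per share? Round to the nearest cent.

Interest = €664,100.00, so EBT = €2,276,000 − €664,100.00 = €1,611,900.00.
Net income = €1,611,900.00 × (1 − 0.30) = €1,128,330.00.
EPS = €1,128,330.00 ÷ 2,196,000 = €0.51.

€0.51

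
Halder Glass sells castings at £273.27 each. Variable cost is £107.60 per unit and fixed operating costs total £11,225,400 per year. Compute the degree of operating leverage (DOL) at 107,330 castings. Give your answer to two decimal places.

Contribution at this volume is 107,330 × £165.67 = £17,781,361.10.
EBIT = £17,781,361.10 − £11,225,400 = £6,555,961.10.
Degree of operating leverage = £17,781,361.10 / £6,555,961.10 = 2.7122.

2.71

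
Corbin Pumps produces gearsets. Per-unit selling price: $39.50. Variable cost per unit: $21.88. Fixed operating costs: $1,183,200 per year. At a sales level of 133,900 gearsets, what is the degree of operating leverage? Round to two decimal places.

Total contribution margin = 133,900 × $17.62 = $2,359,318.00.
Subtracting fixed costs: EBIT = $2,359,318.00 − $1,183,200 = $1,176,118.00.
DOL = contribution ÷ EBIT = $2,359,318.00 ÷ $1,176,118.00 = 2.0060.

2.01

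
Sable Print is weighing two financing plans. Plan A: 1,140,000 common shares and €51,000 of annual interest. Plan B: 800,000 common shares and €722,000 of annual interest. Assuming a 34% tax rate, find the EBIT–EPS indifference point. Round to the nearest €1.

€2,300,824

Set EPS_A = EPS_B: (EBIT − €51,000)(1 − 0.34) ÷ 1,140,000 = (EBIT − €722,000)(1 − 0.34) ÷ 800,000.
Cancelling (1 − t) and cross-multiplying: 800,000·(EBIT − 51,000) = 1,140,000·(EBIT − 722,000).
EBIT × (1,140,000 − 800,000) = 722,000 × 1,140,000 − 51,000 × 800,000 = 782,280,000,000, so EBIT = 782,280,000,000 ÷ 340,000 = 2,300,823.53.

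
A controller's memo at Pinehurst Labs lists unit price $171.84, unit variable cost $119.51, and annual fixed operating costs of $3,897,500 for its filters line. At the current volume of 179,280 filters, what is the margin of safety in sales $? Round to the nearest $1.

Contribution margin per unit = $171.84 − $119.51 = $52.33. Break-even units = $3,897,500 ÷ $52.33 = 74,479.27; break-even revenue = 74,479.27 × $171.84 = $12,798,517.10.
Actual sales revenue = 179,280 × $171.84 = $30,807,475.20.
Margin of safety = $30,807,475.20 − $12,798,517.10 = $18,008,958.

$18,008,958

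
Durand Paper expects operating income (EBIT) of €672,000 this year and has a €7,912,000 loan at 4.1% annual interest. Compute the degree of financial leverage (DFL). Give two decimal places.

Annual interest charges come to €324,392.00.
DFL = EBIT ÷ (EBIT − I) = €672,000 ÷ (€672,000 − €324,392.00) = €672,000 ÷ €347,608.00 = 1.9332.

1.93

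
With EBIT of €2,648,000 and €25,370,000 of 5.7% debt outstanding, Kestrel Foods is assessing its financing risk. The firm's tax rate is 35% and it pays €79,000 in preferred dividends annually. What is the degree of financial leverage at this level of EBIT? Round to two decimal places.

Interest = €1,446,090.00.
Pre-tax preferred-dividend burden = €79,000 ÷ (1 − 0.35) = €121,538.46.
DFL = EBIT ÷ [EBIT − I − D_p/(1−t)] = €2,648,000 ÷ [€2,648,000 − €1,446,090.00 − €121,538.46] = €2,648,000 ÷ €1,080,371.54 = 2.4510.

2.45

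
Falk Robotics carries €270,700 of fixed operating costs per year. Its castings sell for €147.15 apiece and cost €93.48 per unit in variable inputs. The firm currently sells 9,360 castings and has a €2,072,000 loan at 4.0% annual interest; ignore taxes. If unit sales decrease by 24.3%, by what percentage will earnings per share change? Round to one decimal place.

-82.1%

Total contribution margin = 9,360 × €53.67 = €502,351.20.
Subtracting fixed costs: EBIT = €502,351.20 − €270,700 = €231,651.20.
Interest = €82,880.00, so EBIT − I = €148,771.20.
Degree of combined leverage = contribution ÷ (EBIT − I) = €502,351.20 ÷ €148,771.20 = 3.3767.
EPS therefore changes by 3.3767 × (-24.3%) = -82.1%.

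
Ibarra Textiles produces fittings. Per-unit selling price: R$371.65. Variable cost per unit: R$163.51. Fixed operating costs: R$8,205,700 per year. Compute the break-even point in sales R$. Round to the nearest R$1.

R$14,651,909

CM per unit = R$371.65 − R$163.51 = R$208.14; CM ratio = R$208.14 / R$371.65 = 0.5600.
Break-even sales = FC ÷ CM ratio = R$8,205,700 × R$371.65 / R$208.14 = R$14,651,909.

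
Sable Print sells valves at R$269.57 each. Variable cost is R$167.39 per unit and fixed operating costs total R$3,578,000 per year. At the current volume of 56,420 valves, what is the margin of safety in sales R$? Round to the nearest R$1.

R$5,769,704

Contribution margin per unit = R$269.57 − R$167.39 = R$102.18. Break-even units = R$3,578,000 ÷ R$102.18 = 35,016.64; break-even revenue = 35,016.64 × R$269.57 = R$9,439,434.92.
Current sales = 56,420 × R$269.57 = R$15,209,139.40.
Margin of safety = R$15,209,139.40 − R$9,439,434.92 = R$5,769,704.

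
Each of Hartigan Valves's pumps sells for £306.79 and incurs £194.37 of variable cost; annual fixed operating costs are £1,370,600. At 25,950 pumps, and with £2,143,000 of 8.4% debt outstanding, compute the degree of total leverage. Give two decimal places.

At 25,950 units, contribution = 25,950 × £112.42 = £2,917,299.00.
EBIT = £2,917,299.00 − £1,370,600 = £1,546,699.00. Interest = £180,012.00.
DOL = £2,917,299.00 ÷ £1,546,699.00 = 1.8861; DFL = £1,546,699.00 ÷ £1,366,687.00 = 1.1317.
Combined leverage = 1.8861 × 1.1317 = 2.1345.

2.13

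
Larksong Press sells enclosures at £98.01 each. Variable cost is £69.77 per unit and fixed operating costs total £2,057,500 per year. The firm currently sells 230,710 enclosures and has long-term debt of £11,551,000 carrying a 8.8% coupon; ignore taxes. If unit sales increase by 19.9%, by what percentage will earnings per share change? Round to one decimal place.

+37.7%

Contribution at this volume is 230,710 × £28.24 = £6,515,250.40.
Operating income = contribution − fixed costs = £6,515,250.40 − £2,057,500 = £4,457,750.40.
Interest = £1,016,488.00, so EBIT − I = £3,441,262.40.
DCL = total CM / (EBIT − I) = £6,515,250.40 / £3,441,262.40 = 1.8933.
EPS therefore changes by 1.8933 × (+19.9%) = +37.7%.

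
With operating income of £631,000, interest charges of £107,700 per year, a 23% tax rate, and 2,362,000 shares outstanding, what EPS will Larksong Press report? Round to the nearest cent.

£0.17

Pre-tax income = £631,000 − £107,700.00 = £523,300.00.
After tax at 23%: net income = £523,300.00 × 0.77 = £402,941.00.
EPS = £402,941.00 ÷ 2,362,000 = £0.17.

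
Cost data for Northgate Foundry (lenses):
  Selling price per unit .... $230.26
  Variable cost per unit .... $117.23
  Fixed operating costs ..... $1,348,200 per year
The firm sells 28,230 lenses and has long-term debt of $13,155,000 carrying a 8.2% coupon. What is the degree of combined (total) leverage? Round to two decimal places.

4.18

At 28,230 units, contribution = 28,230 × $113.03 = $3,190,836.90.
Operating income = contribution − fixed costs = $3,190,836.90 − $1,348,200 = $1,842,636.90. Interest = $1,078,710.00, so EBIT − I = $763,926.90.
Degree of total leverage = total CM / (EBIT − interest) = $3,190,836.90 / $763,926.90 = 4.1769.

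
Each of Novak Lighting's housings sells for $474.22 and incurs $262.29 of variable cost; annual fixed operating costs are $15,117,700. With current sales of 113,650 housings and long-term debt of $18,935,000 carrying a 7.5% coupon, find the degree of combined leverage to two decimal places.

Total contribution margin = 113,650 × $211.93 = $24,085,844.50.
Operating income = contribution − fixed costs = $24,085,844.50 − $15,117,700 = $8,968,144.50. Interest = $1,420,125.00, so EBIT − I = $7,548,019.50.
DCL = contribution ÷ (EBIT − I) = $24,085,844.50 ÷ $7,548,019.50 = 3.1910.

3.19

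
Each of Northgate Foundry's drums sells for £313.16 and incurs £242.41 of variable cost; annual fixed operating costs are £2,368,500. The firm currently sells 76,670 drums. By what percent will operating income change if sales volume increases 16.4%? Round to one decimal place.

At 76,670 units, contribution = 76,670 × £70.75 = £5,424,402.50.
EBIT = £5,424,402.50 − £2,368,500 = £3,055,902.50.
Degree of operating leverage = £5,424,402.50 / £3,055,902.50 = 1.7751.
Operating income changes by 1.7751 × +16.4% = +29.1%.

+29.1%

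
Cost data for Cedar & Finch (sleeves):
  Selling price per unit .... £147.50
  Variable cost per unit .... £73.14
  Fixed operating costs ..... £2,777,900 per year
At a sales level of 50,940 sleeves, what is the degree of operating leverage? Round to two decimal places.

3.75

Total contribution margin = 50,940 × £74.36 = £3,787,898.40.
Subtracting fixed costs: EBIT = £3,787,898.40 − £2,777,900 = £1,009,998.40.
DOL = contribution ÷ EBIT = £3,787,898.40 ÷ £1,009,998.40 = 3.7504.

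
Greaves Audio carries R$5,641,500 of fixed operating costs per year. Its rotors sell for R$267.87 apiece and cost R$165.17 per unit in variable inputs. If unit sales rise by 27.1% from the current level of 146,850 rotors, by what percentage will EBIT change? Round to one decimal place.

At 146,850 units, contribution = 146,850 × R$102.70 = R$15,081,495.00.
EBIT = R$15,081,495.00 − R$5,641,500 = R$9,439,995.00.
DOL = contribution ÷ EBIT = R$15,081,495.00 ÷ R$9,439,995.00 = 1.5976.
So EBIT moves 1.5976 × (+27.1%) = +43.3%.

+43.3%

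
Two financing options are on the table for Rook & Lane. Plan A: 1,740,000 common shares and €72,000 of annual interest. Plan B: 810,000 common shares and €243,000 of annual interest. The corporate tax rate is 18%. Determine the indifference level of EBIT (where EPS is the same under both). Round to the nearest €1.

€391,935

Set EPS_A = EPS_B: (EBIT − €72,000)(1 − 0.18) ÷ 1,740,000 = (EBIT − €243,000)(1 − 0.18) ÷ 810,000.
Cancelling (1 − t) and cross-multiplying: 810,000·(EBIT − 72,000) = 1,740,000·(EBIT − 243,000).
Solving, EBIT = (243,000·1,740,000 − 72,000·810,000) / (1,740,000 − 810,000) = 364,500,000,000 / 930,000 = 391,935.48.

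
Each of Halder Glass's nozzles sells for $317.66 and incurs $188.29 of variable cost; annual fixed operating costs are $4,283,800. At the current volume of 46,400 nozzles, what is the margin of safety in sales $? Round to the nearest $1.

Unit CM = price − variable cost = $317.66 − $188.29 = $129.37. Break-even units = $4,283,800 ÷ $129.37 = 33,112.78; break-even revenue = 33,112.78 × $317.66 = $10,518,604.84.
Current sales = 46,400 × $317.66 = $14,739,424.00.
Margin of safety = $14,739,424.00 − $10,518,604.84 = $4,220,819.

$4,220,819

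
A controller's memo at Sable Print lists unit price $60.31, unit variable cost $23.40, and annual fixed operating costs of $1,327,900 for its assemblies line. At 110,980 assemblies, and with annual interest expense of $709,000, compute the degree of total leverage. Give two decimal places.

Total contribution margin = 110,980 × $36.91 = $4,096,271.80.
Operating income = contribution − fixed costs = $4,096,271.80 − $1,327,900 = $2,768,371.80. Interest = $709,000.00, so EBIT − I = $2,059,371.80.
Degree of total leverage = total CM / (EBIT − interest) = $4,096,271.80 / $2,059,371.80 = 1.9891.

1.99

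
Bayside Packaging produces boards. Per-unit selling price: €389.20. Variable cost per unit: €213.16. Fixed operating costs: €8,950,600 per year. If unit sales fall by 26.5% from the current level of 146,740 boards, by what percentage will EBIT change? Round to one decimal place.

Total contribution margin = 146,740 × €176.04 = €25,832,109.60.
EBIT = €25,832,109.60 − €8,950,600 = €16,881,509.60.
So DOL = total CM / EBIT = €25,832,109.60 / €16,881,509.60 = 1.5302.
Operating income changes by 1.5302 × -26.5% = -40.6%.

-40.6%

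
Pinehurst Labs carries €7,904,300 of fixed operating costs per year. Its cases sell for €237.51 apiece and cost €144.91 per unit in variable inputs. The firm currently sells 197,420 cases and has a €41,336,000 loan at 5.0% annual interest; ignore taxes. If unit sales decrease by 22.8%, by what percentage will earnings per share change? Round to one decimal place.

At 197,420 units, contribution = 197,420 × €92.60 = €18,281,092.00.
Subtracting fixed costs: EBIT = €18,281,092.00 − €7,904,300 = €10,376,792.00.
After interest of €2,066,800.00, pre-tax earnings = €8,309,992.00.
DCL = total CM / (EBIT − I) = €18,281,092.00 / €8,309,992.00 = 2.1999.
EPS therefore changes by 2.1999 × (-22.8%) = -50.2%.

-50.2%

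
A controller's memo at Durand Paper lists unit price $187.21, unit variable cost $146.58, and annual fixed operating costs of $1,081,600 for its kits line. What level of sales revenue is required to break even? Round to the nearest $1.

Contribution margin per unit = $187.21 − $146.58 = $40.63, a CM ratio of $40.63 ÷ $187.21 = 0.2170.
Break-even revenue = fixed costs × price ÷ CM = $1,081,600 × $187.21 ÷ $40.63 = $4,983,666.

$4,983,666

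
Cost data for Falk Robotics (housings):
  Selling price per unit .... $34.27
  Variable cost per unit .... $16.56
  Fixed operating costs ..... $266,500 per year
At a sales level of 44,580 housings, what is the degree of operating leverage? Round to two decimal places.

Contribution at this volume is 44,580 × $17.71 = $789,511.80.
EBIT = $789,511.80 − $266,500 = $523,011.80.
So DOL = total CM / EBIT = $789,511.80 / $523,011.80 = 1.5095.

1.51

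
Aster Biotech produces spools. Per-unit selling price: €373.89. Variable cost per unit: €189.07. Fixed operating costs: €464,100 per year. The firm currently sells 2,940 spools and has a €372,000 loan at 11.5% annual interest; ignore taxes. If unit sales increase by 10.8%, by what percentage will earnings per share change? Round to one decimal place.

+160.8%

Total contribution margin = 2,940 × €184.82 = €543,370.80.
Operating income = contribution − fixed costs = €543,370.80 − €464,100 = €79,270.80.
Interest = €42,780.00, so EBIT − I = €36,490.80.
DCL = total CM / (EBIT − I) = €543,370.80 / €36,490.80 = 14.8906.
EPS therefore changes by 14.8906 × (+10.8%) = +160.8%.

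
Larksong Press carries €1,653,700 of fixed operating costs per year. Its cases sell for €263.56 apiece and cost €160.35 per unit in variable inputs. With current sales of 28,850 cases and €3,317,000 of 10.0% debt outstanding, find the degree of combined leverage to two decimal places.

3.00

Total contribution margin = 28,850 × €103.21 = €2,977,608.50.
Operating income = contribution − fixed costs = €2,977,608.50 − €1,653,700 = €1,323,908.50. Interest = €331,700.00.
DOL = €2,977,608.50 ÷ €1,323,908.50 = 2.2491; DFL = €1,323,908.50 ÷ €992,208.50 = 1.3343.
DCL = DOL × DFL = 2.2491 × 1.3343 = 3.0010.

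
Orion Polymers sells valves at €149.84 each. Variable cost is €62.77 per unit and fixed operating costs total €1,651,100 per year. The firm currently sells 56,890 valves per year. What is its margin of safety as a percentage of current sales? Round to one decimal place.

66.7%

Contribution margin per unit = €149.84 − €62.77 = €87.07. Break-even units = €1,651,100 ÷ €87.07 = 18,962.90; break-even revenue = 18,962.90 × €149.84 = €2,841,401.45.
Current sales = 56,890 × €149.84 = €8,524,397.60.
Margin of safety = (€8,524,397.60 − €2,841,401.45) ÷ €8,524,397.60 = 66.7%.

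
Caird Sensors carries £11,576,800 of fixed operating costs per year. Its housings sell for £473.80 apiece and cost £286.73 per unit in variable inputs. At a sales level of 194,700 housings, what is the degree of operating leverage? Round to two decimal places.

Total contribution margin = 194,700 × £187.07 = £36,422,529.00.
Subtracting fixed costs: EBIT = £36,422,529.00 − £11,576,800 = £24,845,729.00.
So DOL = total CM / EBIT = £36,422,529.00 / £24,845,729.00 = 1.4659.

1.47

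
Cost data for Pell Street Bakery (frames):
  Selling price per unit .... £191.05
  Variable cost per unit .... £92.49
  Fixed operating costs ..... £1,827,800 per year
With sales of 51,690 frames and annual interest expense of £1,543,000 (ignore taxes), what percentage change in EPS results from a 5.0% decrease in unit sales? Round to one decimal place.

-14.8%

At 51,690 units, contribution = 51,690 × £98.56 = £5,094,566.40.
Operating income = contribution − fixed costs = £5,094,566.40 − £1,827,800 = £3,266,766.40.
Interest = £1,543,000.00, so EBIT − I = £1,723,766.40.
DCL = total CM / (EBIT − I) = £5,094,566.40 / £1,723,766.40 = 2.9555.
%ΔEPS = DCL × %ΔSales = 2.9555 × -5.0% = -14.8%.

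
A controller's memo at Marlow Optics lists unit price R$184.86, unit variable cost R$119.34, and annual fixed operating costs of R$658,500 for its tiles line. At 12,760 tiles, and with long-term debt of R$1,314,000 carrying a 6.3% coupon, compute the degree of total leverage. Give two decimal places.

8.82

At 12,760 units, contribution = 12,760 × R$65.52 = R$836,035.20.
EBIT = R$836,035.20 − R$658,500 = R$177,535.20. Interest = R$82,782.00.
DOL = R$836,035.20 ÷ R$177,535.20 = 4.7091; DFL = R$177,535.20 ÷ R$94,753.20 = 1.8737.
DCL = DOL × DFL = 4.7091 × 1.8737 = 8.8234.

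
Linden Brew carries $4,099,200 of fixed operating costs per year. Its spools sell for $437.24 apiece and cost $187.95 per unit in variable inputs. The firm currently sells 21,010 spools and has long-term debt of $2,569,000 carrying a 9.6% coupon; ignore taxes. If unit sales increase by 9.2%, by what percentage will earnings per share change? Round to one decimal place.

+54.0%

At 21,010 units, contribution = 21,010 × $249.29 = $5,237,582.90.
Subtracting fixed costs: EBIT = $5,237,582.90 − $4,099,200 = $1,138,382.90.
After interest of $246,624.00, pre-tax earnings = $891,758.90.
DCL = total CM / (EBIT − I) = $5,237,582.90 / $891,758.90 = 5.8733.
EPS therefore changes by 5.8733 × (+9.2%) = +54.0%.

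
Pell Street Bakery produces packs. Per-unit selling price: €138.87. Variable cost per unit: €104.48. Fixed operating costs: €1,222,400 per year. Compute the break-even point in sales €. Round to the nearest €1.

Contribution margin per unit = €138.87 − €104.48 = €34.39, a CM ratio of €34.39 ÷ €138.87 = 0.2476.
Break-even sales = FC ÷ CM ratio = €1,222,400 × €138.87 / €34.39 = €4,936,164.

€4,936,164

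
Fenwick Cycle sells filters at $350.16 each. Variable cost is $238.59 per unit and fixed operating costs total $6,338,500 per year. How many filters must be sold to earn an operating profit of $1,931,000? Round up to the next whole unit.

74,120 filters

Contribution margin per unit = $350.16 − $238.59 = $111.57.
Required volume = (fixed costs + target profit) ÷ CM = ($6,338,500 + $1,931,000) ÷ $111.57 = 74,119.39, so 74,120 filters.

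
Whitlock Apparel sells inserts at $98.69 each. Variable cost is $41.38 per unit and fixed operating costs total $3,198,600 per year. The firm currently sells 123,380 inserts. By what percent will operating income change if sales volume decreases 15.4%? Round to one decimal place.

At 123,380 units, contribution = 123,380 × $57.31 = $7,070,907.80.
Subtracting fixed costs: EBIT = $7,070,907.80 − $3,198,600 = $3,872,307.80.
Degree of operating leverage = $7,070,907.80 / $3,872,307.80 = 1.8260.
So EBIT moves 1.8260 × (-15.4%) = -28.1%.

-28.1%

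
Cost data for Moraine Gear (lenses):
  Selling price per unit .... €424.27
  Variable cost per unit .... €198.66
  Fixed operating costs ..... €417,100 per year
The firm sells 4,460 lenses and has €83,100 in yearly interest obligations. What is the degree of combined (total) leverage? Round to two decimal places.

1.99

Contribution at this volume is 4,460 × €225.61 = €1,006,220.60.
EBIT = €1,006,220.60 − €417,100 = €589,120.60. Interest = €83,100.00.
DOL = €1,006,220.60 ÷ €589,120.60 = 1.7080; DFL = €589,120.60 ÷ €506,020.60 = 1.1642.
Combined leverage = 1.7080 × 1.1642 = 1.9885.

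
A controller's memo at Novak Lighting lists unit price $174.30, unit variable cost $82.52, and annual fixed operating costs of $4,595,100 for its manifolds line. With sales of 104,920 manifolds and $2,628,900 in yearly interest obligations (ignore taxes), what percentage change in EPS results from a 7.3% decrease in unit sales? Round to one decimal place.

Contribution at this volume is 104,920 × $91.78 = $9,629,557.60.
Operating income = contribution − fixed costs = $9,629,557.60 − $4,595,100 = $5,034,457.60.
After interest of $2,628,900.00, pre-tax earnings = $2,405,557.60.
DCL = total CM / (EBIT − I) = $9,629,557.60 / $2,405,557.60 = 4.0030.
EPS therefore changes by 4.0030 × (-7.3%) = -29.2%.

-29.2%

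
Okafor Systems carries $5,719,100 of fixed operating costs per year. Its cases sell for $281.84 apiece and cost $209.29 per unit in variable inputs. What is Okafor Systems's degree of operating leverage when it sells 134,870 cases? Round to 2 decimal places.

2.41

Total contribution margin = 134,870 × $72.55 = $9,784,818.50.
EBIT = $9,784,818.50 − $5,719,100 = $4,065,718.50.
Degree of operating leverage = $9,784,818.50 / $4,065,718.50 = 2.4067.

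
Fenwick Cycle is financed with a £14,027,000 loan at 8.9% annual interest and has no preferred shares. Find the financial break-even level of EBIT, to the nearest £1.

£1,248,403

Annual interest = 8.9% × £14,027,000 = £1,248,403.00.
With no preferred dividends, EPS = 0 when EBIT exactly covers interest, so the financial break-even EBIT is £1,248,403.00.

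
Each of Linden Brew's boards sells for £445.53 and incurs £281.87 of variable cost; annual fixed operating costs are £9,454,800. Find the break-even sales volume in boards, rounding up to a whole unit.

Unit CM = price − variable cost = £445.53 − £281.87 = £163.66.
Units to break even: £9,454,800 ÷ £163.66 = 57,770.99, rounded up to 57,771.

57,771 boards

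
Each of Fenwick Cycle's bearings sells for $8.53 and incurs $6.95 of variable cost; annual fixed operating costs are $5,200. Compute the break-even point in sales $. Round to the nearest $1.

$28,073

Contribution margin per unit = $8.53 − $6.95 = $1.58, a CM ratio of $1.58 ÷ $8.53 = 0.1852.
Break-even sales = FC ÷ CM ratio = $5,200 × $8.53 / $1.58 = $28,073.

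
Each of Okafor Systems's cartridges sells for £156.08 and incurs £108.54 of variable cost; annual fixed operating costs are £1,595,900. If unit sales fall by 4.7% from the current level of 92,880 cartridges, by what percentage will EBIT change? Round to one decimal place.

Total contribution margin = 92,880 × £47.54 = £4,415,515.20.
EBIT = £4,415,515.20 − £1,595,900 = £2,819,615.20.
DOL = contribution ÷ EBIT = £4,415,515.20 ÷ £2,819,615.20 = 1.5660.
%ΔEBIT = DOL × %ΔSales = 1.5660 × -4.7% = -7.4%.

-7.4%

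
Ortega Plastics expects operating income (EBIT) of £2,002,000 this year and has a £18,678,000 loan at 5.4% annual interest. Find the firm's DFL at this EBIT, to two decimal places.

2.02

Annual interest charges come to £1,008,612.00.
DFL = EBIT ÷ (EBIT − I) = £2,002,000 ÷ (£2,002,000 − £1,008,612.00) = £2,002,000 ÷ £993,388.00 = 2.0153.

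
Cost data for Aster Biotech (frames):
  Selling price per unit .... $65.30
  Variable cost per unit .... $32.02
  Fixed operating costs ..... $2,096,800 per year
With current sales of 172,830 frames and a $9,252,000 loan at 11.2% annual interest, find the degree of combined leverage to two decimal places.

Total contribution margin = 172,830 × $33.28 = $5,751,782.40.
Subtracting fixed costs: EBIT = $5,751,782.40 − $2,096,800 = $3,654,982.40. Interest = $1,036,224.00, so EBIT − I = $2,618,758.40.
Degree of total leverage = total CM / (EBIT − interest) = $5,751,782.40 / $2,618,758.40 = 2.1964.

2.20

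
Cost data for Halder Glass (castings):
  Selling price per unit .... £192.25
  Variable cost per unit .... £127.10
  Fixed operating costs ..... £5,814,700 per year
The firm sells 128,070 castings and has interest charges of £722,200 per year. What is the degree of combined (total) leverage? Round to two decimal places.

Total contribution margin = 128,070 × £65.15 = £8,343,760.50.
Subtracting fixed costs: EBIT = £8,343,760.50 − £5,814,700 = £2,529,060.50. Interest = £722,200.00, so EBIT − I = £1,806,860.50.
DCL = contribution ÷ (EBIT − I) = £8,343,760.50 ÷ £1,806,860.50 = 4.6178.

4.62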